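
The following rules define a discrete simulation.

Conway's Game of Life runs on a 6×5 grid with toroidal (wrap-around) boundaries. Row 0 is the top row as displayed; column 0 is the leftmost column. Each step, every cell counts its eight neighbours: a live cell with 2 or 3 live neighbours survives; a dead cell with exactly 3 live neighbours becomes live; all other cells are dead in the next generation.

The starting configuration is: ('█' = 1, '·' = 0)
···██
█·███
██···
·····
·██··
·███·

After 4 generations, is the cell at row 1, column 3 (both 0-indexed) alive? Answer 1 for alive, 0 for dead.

gen 0: ···██
█·███
██···
·····
·██··
·███·
gen 1: ·····
··█··
████·
█·█··
·█·█·
██··█
gen 2: ██···
··██·
█··██
█····
···█·
███·█
gen 3: ·····
··██·
████·
█··█·
··██·
··███
gen 4: ····█
···██
█····
█····
·█···
··█·█

1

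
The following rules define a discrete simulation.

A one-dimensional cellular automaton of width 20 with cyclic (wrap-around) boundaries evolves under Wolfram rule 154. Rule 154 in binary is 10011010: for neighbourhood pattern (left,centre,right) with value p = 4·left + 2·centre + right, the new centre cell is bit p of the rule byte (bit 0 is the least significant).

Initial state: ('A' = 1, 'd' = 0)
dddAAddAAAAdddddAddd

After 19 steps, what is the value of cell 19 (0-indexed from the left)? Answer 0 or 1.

t=0: dddAAddAAAAdddddAddd
t=1: ddAAdAAAAAdAdddAdAdd
t=2: dAAddAAAAdddAdAdddAd
t=3: AAdAAAAAdAdAdddAdAdA
t=4: AddAAAAdddddAdAddddA
t=5: dAAAAAdAdddAdddAddAA
t=6: dAAAAdddAdAdAdAdAAAd
t=7: AAAAdAdAddddddddAAdA
t=8: AAAdddddAddddddAAddA
t=9: AAdAdddAdAddddAAdAAA
t=10: AdddAdAdddAddAAddAAA
t=11: dAdAdddAdAdAAAdAAAAA
t=12: ddddAdAddddAAddAAAAd
t=13: dddAdddAddAAdAAAAAdA
t=14: AdAdAdAdAAAddAAAAddd
t=15: ddddddddAAdAAAAAdAdA
t=16: AddddddAAddAAAAddddd
t=17: dAddddAAdAAAAAdAdddA
t=18: ddAddAAddAAAAdddAdAd
t=19: dAdAAAdAAAAAdAdAdddA

1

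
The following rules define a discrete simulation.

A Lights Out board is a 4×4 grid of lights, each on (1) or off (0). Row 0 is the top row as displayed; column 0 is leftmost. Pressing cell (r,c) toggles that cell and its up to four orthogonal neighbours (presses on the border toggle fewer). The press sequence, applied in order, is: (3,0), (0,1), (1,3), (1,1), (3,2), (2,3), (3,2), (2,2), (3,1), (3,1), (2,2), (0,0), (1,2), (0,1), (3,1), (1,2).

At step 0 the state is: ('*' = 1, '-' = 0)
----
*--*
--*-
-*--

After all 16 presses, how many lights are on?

t=0: ----
*--*
--*-
-*--
t=1: ----
*--*
*-*-
*---
t=2: ***-
**-*
*-*-
*---
t=3: ****
***-
*-**
*---
t=4: *-**
----
****
*---
t=5: *-**
----
**-*
****
t=6: *-**
---*
***-
***-
t=7: *-**
---*
**--
*--*
t=8: *-**
--**
*-**
*-**
t=9: *-**
--**
****
-*-*
t=10: *-**
--**
*-**
*-**
t=11: *-**
---*
**--
*--*
t=12: -***
*--*
**--
*--*
t=13: -*-*
***-
***-
*--*
t=14: *-**
*-*-
***-
*--*
t=15: *-**
*-*-
*-*-
-***
t=16: *--*
**-*
*---
-***

9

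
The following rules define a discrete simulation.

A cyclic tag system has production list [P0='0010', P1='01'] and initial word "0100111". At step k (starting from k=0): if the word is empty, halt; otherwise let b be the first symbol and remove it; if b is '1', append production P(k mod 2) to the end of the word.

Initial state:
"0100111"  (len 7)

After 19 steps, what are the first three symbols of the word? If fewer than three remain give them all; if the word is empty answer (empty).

k=0  "0100111"  (len 7)
k=1  "100111"  (len 6)
k=2  "0011101"  (len 7)
k=3  "011101"  (len 6)
k=4  "11101"  (len 5)
k=5  "11010010"  (len 8)
k=6  "101001001"  (len 9)
k=7  "010010010010"  (len 12)
k=8  "10010010010"  (len 11)
k=9  "00100100100010"  (len 14)
k=10  "0100100100010"  (len 13)
k=11  "100100100010"  (len 12)
k=12  "0010010001001"  (len 13)
k=13  "010010001001"  (len 12)
k=14  "10010001001"  (len 11)
k=15  "00100010010010"  (len 14)
k=16  "0100010010010"  (len 13)
k=17  "100010010010"  (len 12)
k=18  "0001001001001"  (len 13)
k=19  "001001001001"  (len 12)

001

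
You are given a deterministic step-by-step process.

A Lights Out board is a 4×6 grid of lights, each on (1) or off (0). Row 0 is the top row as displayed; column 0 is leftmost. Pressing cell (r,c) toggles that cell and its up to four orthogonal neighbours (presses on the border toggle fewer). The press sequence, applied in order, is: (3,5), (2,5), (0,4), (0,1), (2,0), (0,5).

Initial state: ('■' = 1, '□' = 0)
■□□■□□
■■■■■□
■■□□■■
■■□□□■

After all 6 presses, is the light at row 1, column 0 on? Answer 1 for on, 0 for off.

0

t=0: ■□□■□□
■■■■■□
■■□□■■
■■□□□■
t=1: ■□□■□□
■■■■■□
■■□□■□
■■□□■□
t=2: ■□□■□□
■■■■■■
■■□□□■
■■□□■■
t=3: ■□□□■■
■■■■□■
■■□□□■
■■□□■■
t=4: □■■□■■
■□■■□■
■■□□□■
■■□□■■
t=5: □■■□■■
□□■■□■
□□□□□■
□■□□■■
t=6: □■■□□□
□□■■□□
□□□□□■
□■□□■■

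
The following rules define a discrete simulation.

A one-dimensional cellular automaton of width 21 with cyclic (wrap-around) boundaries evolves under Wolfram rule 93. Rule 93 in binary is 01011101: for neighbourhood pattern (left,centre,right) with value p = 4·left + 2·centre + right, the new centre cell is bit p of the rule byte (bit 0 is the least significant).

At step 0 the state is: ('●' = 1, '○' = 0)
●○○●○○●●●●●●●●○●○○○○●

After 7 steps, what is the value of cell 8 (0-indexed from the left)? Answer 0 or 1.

0) ●○○●○○●●●●●●●●○●○○○○●
1) ●●○●●○●○○○○○○●○●●●●○●
2) ○●○●●○●●●●●●○●○●○○●○●
3) ○●○●●○●○○○○●○●○●●○●○●
4) ○●○●●○●●●●○●○●○●●○●○●
5) ○●○●●○●○○●○●○●○●●○●○●
6) ○●○●●○●●○●○●○●○●●○●○●
7) ○●○●●○●●○●○●○●○●●○●○●

0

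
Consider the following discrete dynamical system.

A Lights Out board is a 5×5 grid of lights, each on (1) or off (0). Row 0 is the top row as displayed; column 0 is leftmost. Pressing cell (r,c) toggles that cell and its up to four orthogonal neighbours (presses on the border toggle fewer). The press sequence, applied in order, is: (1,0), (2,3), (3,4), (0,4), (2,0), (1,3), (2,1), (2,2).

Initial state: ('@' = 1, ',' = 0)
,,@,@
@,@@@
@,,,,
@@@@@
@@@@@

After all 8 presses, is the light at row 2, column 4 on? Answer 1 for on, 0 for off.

0

t=0: ,,@,@
@,@@@
@,,,,
@@@@@
@@@@@
t=1: @,@,@
,@@@@
,,,,,
@@@@@
@@@@@
t=2: @,@,@
,@@,@
,,@@@
@@@,@
@@@@@
t=3: @,@,@
,@@,@
,,@@,
@@@@,
@@@@,
t=4: @,@@,
,@@,,
,,@@,
@@@@,
@@@@,
t=5: @,@@,
@@@,,
@@@@,
,@@@,
@@@@,
t=6: @,@,,
@@,@@
@@@,,
,@@@,
@@@@,
t=7: @,@,,
@,,@@
,,,,,
,,@@,
@@@@,
t=8: @,@,,
@,@@@
,@@@,
,,,@,
@@@@,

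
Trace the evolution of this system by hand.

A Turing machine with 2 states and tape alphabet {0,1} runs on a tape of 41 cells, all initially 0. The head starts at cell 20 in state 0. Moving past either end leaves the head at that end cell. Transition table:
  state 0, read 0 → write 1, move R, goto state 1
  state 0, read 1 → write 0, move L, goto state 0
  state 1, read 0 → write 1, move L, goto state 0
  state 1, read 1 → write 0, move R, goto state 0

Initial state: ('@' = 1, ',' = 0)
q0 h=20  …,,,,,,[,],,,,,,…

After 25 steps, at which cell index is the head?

k=0  q0 h=20  …,,,,,,[,],,,,,,…
k=1  q1 h=21  …,,,,,@[,],,,,,,…
k=2  q0 h=20  …,,,,,,[@]@,,,,,…
k=3  q0 h=19  …,,,,,,[,],@,,,,…
k=4  q1 h=20  …,,,,,@[,]@,,,,,…
k=5  q0 h=19  …,,,,,,[@]@@,,,,…
k=6  q0 h=18  …,,,,,,[,],@@,,,…
k=7  q1 h=19  …,,,,,@[,]@@,,,,…
k=8  q0 h=18  …,,,,,,[@]@@@,,,…
k=9  q0 h=17  …,,,,,,[,],@@@,,…
k=10  q1 h=18  …,,,,,@[,]@@@,,,…
k=11  q0 h=17  …,,,,,,[@]@@@@,,…
k=12  q0 h=16  …,,,,,,[,],@@@@,…
k=13  q1 h=17  …,,,,,@[,]@@@@,,…
k=14  q0 h=16  …,,,,,,[@]@@@@@,…
k=15  q0 h=15  …,,,,,,[,],@@@@@…
k=16  q1 h=16  …,,,,,@[,]@@@@@,…
k=17  q0 h=15  …,,,,,,[@]@@@@@@…
k=18  q0 h=14  …,,,,,,[,],@@@@@…
k=19  q1 h=15  …,,,,,@[,]@@@@@@…
k=20  q0 h=14  …,,,,,,[@]@@@@@@…
k=21  q0 h=13  …,,,,,,[,],@@@@@…
k=22  q1 h=14  …,,,,,@[,]@@@@@@…
k=23  q0 h=13  …,,,,,,[@]@@@@@@…
k=24  q0 h=12  …,,,,,,[,],@@@@@…
k=25  q1 h=13  …,,,,,@[,]@@@@@@…

13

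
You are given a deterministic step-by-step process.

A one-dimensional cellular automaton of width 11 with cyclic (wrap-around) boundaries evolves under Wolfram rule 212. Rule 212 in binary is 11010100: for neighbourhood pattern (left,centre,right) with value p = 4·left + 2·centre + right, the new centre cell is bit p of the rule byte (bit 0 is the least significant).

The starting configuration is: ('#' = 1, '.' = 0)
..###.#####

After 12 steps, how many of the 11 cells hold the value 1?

7

0) ..###.#####
1) #..##..####
2) ##..##..###
3) ###..##..##
4) ####..##..#
5) #####..##..
6) .#####..##.
7) ..#####..##
8) #..#####..#
9) ##..#####..
10) .##..#####.
11) ..##..#####
12) #..##..####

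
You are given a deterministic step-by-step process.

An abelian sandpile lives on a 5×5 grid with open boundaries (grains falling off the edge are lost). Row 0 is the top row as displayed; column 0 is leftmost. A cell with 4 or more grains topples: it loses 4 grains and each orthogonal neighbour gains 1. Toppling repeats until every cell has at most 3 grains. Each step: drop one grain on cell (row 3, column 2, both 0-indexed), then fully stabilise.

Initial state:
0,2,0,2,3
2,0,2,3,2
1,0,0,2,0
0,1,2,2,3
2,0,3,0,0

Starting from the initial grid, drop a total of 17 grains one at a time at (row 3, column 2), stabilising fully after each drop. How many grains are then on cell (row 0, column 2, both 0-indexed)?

gen 0: 0,2,0,2,3
2,0,2,3,2
1,0,0,2,0
0,1,2,2,3
2,0,3,0,0
gen 1: 0,2,0,2,3
2,0,2,3,2
1,0,0,2,0
0,1,3,2,3
2,0,3,0,0
gen 2: 0,2,0,2,3
2,0,2,3,2
1,0,1,2,0
0,2,1,3,3
2,1,0,1,0
gen 3: 0,2,0,2,3
2,0,2,3,2
1,0,1,2,0
0,2,2,3,3
2,1,0,1,0
gen 4: 0,2,0,2,3
2,0,2,3,2
1,0,1,2,0
0,2,3,3,3
2,1,0,1,0
gen 5: 0,2,0,2,3
2,0,2,3,2
1,0,2,3,1
0,3,1,1,0
2,1,1,2,1
gen 6: 0,2,0,2,3
2,0,2,3,2
1,0,2,3,1
0,3,2,1,0
2,1,1,2,1
gen 7: 0,2,0,2,3
2,0,2,3,2
1,0,2,3,1
0,3,3,1,0
2,1,1,2,1
gen 8: 0,2,0,2,3
2,0,2,3,2
1,1,3,3,1
1,0,1,2,0
2,2,2,2,1
gen 9: 0,2,0,2,3
2,0,2,3,2
1,1,3,3,1
1,0,2,2,0
2,2,2,2,1
gen 10: 0,2,0,2,3
2,0,2,3,2
1,1,3,3,1
1,0,3,2,0
2,2,2,2,1
gen 11: 0,2,1,3,3
2,1,0,1,3
1,2,2,2,2
1,1,2,0,1
2,2,3,3,1
gen 12: 0,2,1,3,3
2,1,0,1,3
1,2,2,2,2
1,1,3,0,1
2,2,3,3,1
gen 13: 0,2,1,3,3
2,1,0,1,3
1,2,3,2,2
1,2,1,2,1
2,3,1,0,2
gen 14: 0,2,1,3,3
2,1,0,1,3
1,2,3,2,2
1,2,2,2,1
2,3,1,0,2
gen 15: 0,2,1,3,3
2,1,0,1,3
1,2,3,2,2
1,2,3,2,1
2,3,1,0,2
gen 16: 0,2,1,3,3
2,1,1,1,3
1,3,0,3,2
1,3,1,3,1
2,3,2,0,2
gen 17: 0,2,1,3,3
2,1,1,1,3
1,3,0,3,2
1,3,2,3,1
2,3,2,0,2

1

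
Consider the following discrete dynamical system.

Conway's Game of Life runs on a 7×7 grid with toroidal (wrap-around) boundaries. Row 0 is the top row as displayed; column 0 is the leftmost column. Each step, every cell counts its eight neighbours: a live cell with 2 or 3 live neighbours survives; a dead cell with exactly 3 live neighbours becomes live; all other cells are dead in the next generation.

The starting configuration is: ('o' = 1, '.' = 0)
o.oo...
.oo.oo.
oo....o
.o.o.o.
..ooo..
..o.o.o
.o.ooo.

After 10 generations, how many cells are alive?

18

k=0  o.oo...
.oo.oo.
oo....o
.o.o.o.
..ooo..
..o.o.o
.o.ooo.
k=1  o.....o
....oo.
...o..o
.o.o.oo
.o.....
.o.....
oo...oo
k=2  .o..o..
o...oo.
o.oo..o
....ooo
.o.....
.oo...o
.o...o.
k=3  oo..o.o
o.o.oo.
oo.o...
.oooooo
.oo...o
.oo....
.o...o.
k=4  ..ooo..
..o.oo.
.......
....ooo
....o.o
.......
.....oo
k=5  ..o...o
..o.oo.
...o..o
....o.o
....o.o
......o
...ooo.
k=6  ..o...o
..o.ooo
...o..o
o..oo.o
o.....o
...o..o
...oooo
k=7  o.o....
o.o.o.o
..o....
...oo..
...oo..
...o...
o.ooo.o
k=8  ..o.o..
o.o...o
.oo.oo.
..o.o..
..o....
.....o.
o.o.o.o
k=9  ..o....
o.o.o.o
o.o.ooo
..o.oo.
...o...
.o.o.oo
.o..o.o
k=10  ..o...o
o.o.o..
o.o....
.oo....
...o..o
...o.oo
.o.oo.o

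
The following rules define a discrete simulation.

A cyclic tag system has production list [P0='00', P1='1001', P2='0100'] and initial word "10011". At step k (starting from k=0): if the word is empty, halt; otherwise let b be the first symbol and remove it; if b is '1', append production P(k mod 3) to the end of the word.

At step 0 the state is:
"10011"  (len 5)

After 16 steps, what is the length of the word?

k=0  "10011"  (len 5)
k=1  "001100"  (len 6)
k=2  "01100"  (len 5)
k=3  "1100"  (len 4)
k=4  "10000"  (len 5)
k=5  "00001001"  (len 8)
k=6  "0001001"  (len 7)
k=7  "001001"  (len 6)
k=8  "01001"  (len 5)
k=9  "1001"  (len 4)
k=10  "00100"  (len 5)
k=11  "0100"  (len 4)
k=12  "100"  (len 3)
k=13  "0000"  (len 4)
k=14  "000"  (len 3)
k=15  "00"  (len 2)
k=16  "0"  (len 1)

1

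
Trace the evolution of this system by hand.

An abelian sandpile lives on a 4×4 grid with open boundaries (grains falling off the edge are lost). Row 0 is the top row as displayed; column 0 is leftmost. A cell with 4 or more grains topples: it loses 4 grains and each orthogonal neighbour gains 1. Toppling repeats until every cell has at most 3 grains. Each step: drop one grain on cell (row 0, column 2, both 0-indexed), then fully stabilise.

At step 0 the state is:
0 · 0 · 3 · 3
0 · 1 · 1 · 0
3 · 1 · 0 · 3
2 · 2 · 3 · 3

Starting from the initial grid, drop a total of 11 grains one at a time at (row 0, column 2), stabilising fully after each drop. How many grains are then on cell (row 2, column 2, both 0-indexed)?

1

t=0: 0 · 0 · 3 · 3
0 · 1 · 1 · 0
3 · 1 · 0 · 3
2 · 2 · 3 · 3
t=1: 0 · 1 · 1 · 0
0 · 1 · 2 · 1
3 · 1 · 0 · 3
2 · 2 · 3 · 3
t=2: 0 · 1 · 2 · 0
0 · 1 · 2 · 1
3 · 1 · 0 · 3
2 · 2 · 3 · 3
t=3: 0 · 1 · 3 · 0
0 · 1 · 2 · 1
3 · 1 · 0 · 3
2 · 2 · 3 · 3
t=4: 0 · 2 · 0 · 1
0 · 1 · 3 · 1
3 · 1 · 0 · 3
2 · 2 · 3 · 3
t=5: 0 · 2 · 1 · 1
0 · 1 · 3 · 1
3 · 1 · 0 · 3
2 · 2 · 3 · 3
t=6: 0 · 2 · 2 · 1
0 · 1 · 3 · 1
3 · 1 · 0 · 3
2 · 2 · 3 · 3
t=7: 0 · 2 · 3 · 1
0 · 1 · 3 · 1
3 · 1 · 0 · 3
2 · 2 · 3 · 3
t=8: 0 · 3 · 1 · 2
0 · 2 · 0 · 2
3 · 1 · 1 · 3
2 · 2 · 3 · 3
t=9: 0 · 3 · 2 · 2
0 · 2 · 0 · 2
3 · 1 · 1 · 3
2 · 2 · 3 · 3
t=10: 0 · 3 · 3 · 2
0 · 2 · 0 · 2
3 · 1 · 1 · 3
2 · 2 · 3 · 3
t=11: 1 · 0 · 1 · 3
0 · 3 · 1 · 2
3 · 1 · 1 · 3
2 · 2 · 3 · 3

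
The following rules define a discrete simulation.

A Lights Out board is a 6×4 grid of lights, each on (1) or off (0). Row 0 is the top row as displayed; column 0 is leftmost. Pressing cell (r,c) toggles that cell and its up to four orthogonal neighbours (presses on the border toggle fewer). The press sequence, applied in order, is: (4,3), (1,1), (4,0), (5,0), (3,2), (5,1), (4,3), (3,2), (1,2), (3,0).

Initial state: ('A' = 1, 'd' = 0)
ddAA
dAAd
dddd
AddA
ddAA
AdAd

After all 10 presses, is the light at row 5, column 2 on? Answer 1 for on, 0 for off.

k=0  ddAA
dAAd
dddd
AddA
ddAA
AdAd
k=1  ddAA
dAAd
dddd
Addd
dddd
AdAA
k=2  dAAA
Addd
dAdd
Addd
dddd
AdAA
k=3  dAAA
Addd
dAdd
dddd
AAdd
ddAA
k=4  dAAA
Addd
dAdd
dddd
dAdd
AAAA
k=5  dAAA
Addd
dAAd
dAAA
dAAd
AAAA
k=6  dAAA
Addd
dAAd
dAAA
ddAd
dddA
k=7  dAAA
Addd
dAAd
dAAd
dddA
dddd
k=8  dAAA
Addd
dAdd
dddA
ddAA
dddd
k=9  dAdA
AAAA
dAAd
dddA
ddAA
dddd
k=10  dAdA
AAAA
AAAd
AAdA
AdAA
dddd

0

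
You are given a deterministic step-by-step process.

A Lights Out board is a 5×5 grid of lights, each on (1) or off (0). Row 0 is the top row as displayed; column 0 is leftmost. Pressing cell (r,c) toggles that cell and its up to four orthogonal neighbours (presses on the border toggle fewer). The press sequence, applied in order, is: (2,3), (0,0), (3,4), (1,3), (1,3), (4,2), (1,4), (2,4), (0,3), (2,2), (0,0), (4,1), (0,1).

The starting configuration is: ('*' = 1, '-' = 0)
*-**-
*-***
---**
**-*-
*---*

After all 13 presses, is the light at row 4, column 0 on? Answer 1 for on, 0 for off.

[0] *-**-
*-***
---**
**-*-
*---*
[1] *-**-
*-*-*
--*--
**---
*---*
[2] -***-
--*-*
--*--
**---
*---*
[3] -***-
--*-*
--*-*
**-**
*----
[4] -**--
---*-
--***
**-**
*----
[5] -***-
--*-*
--*-*
**-**
*----
[6] -***-
--*-*
--*-*
*****
****-
[7] -****
--**-
--*--
*****
****-
[8] -****
--***
--***
****-
****-
[9] -*---
--*-*
--***
****-
****-
[10] -*---
----*
-*--*
**-*-
****-
[11] *----
*---*
-*--*
**-*-
****-
[12] *----
*---*
-*--*
*--*-
---*-
[13] -**--
**--*
-*--*
*--*-
---*-

0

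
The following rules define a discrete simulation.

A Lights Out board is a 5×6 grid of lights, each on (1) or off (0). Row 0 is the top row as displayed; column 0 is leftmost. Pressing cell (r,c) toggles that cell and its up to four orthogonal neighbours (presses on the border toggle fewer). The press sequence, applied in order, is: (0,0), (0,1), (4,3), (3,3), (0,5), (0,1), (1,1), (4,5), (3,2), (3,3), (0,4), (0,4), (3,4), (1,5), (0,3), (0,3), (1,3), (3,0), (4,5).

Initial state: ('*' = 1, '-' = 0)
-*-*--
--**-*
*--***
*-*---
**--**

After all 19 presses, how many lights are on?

gen 0: -*-*--
--**-*
*--***
*-*---
**--**
gen 1: *--*--
*-**-*
*--***
*-*---
**--**
gen 2: -***--
****-*
*--***
*-*---
**--**
gen 3: -***--
****-*
*--***
*-**--
****-*
gen 4: -***--
****-*
*---**
*---*-
***--*
gen 5: -*****
****--
*---**
*---*-
***--*
gen 6: *--***
*-**--
*---**
*---*-
***--*
gen 7: **-***
-*-*--
**--**
*---*-
***--*
gen 8: **-***
-*-*--
**--**
*---**
***-*-
gen 9: **-***
-*-*--
***-**
******
**--*-
gen 10: **-***
-*-*--
******
**---*
**-**-
gen 11: **----
-*-**-
******
**---*
**-**-
gen 12: **-***
-*-*--
******
**---*
**-**-
gen 13: **-***
-*-*--
****-*
**-**-
**-*--
gen 14: **-**-
-*-***
****--
**-**-
**-*--
gen 15: ***---
-*--**
****--
**-**-
**-*--
gen 16: **-**-
-*-***
****--
**-**-
**-*--
gen 17: **--*-
-**--*
***---
**-**-
**-*--
gen 18: **--*-
-**--*
-**---
---**-
-*-*--
gen 19: **--*-
-**--*
-**---
---***
-*-***

15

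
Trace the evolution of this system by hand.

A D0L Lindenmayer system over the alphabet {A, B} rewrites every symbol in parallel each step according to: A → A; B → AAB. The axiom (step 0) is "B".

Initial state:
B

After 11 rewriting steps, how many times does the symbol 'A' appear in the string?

t=0: B
t=1: AAB
t=2: AAAAB
t=3: AAAAAAB
t=4: AAAAAAAAB
t=5: AAAAAAAAAAB
t=6: AAAAAAAAAAAAB
t=7: AAAAAAAAAAAAAAB
t=8: AAAAAAAAAAAAAAAAB
t=9: AAAAAAAAAAAAAAAAAAB
t=10: AAAAAAAAAAAAAAAAAAAAB
t=11: AAAAAAAAAAAAAAAAAAAAAAB

22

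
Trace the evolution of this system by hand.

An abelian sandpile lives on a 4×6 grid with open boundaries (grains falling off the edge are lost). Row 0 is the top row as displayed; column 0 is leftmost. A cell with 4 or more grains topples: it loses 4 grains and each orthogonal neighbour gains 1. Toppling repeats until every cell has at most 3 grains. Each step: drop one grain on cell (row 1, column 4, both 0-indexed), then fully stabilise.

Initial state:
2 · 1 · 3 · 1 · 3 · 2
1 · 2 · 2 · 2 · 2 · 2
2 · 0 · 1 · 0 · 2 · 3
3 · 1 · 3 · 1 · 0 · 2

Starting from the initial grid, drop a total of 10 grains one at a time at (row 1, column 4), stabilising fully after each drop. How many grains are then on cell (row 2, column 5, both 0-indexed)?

2

[0] 2 · 1 · 3 · 1 · 3 · 2
1 · 2 · 2 · 2 · 2 · 2
2 · 0 · 1 · 0 · 2 · 3
3 · 1 · 3 · 1 · 0 · 2
[1] 2 · 1 · 3 · 1 · 3 · 2
1 · 2 · 2 · 2 · 3 · 2
2 · 0 · 1 · 0 · 2 · 3
3 · 1 · 3 · 1 · 0 · 2
[2] 2 · 1 · 3 · 2 · 0 · 3
1 · 2 · 2 · 3 · 1 · 3
2 · 0 · 1 · 0 · 3 · 3
3 · 1 · 3 · 1 · 0 · 2
[3] 2 · 1 · 3 · 2 · 0 · 3
1 · 2 · 2 · 3 · 2 · 3
2 · 0 · 1 · 0 · 3 · 3
3 · 1 · 3 · 1 · 0 · 2
[4] 2 · 1 · 3 · 2 · 0 · 3
1 · 2 · 2 · 3 · 3 · 3
2 · 0 · 1 · 0 · 3 · 3
3 · 1 · 3 · 1 · 0 · 2
[5] 2 · 1 · 3 · 3 · 2 · 0
1 · 2 · 3 · 0 · 3 · 2
2 · 0 · 1 · 2 · 1 · 1
3 · 1 · 3 · 1 · 1 · 3
[6] 2 · 1 · 3 · 3 · 3 · 0
1 · 2 · 3 · 1 · 0 · 3
2 · 0 · 1 · 2 · 2 · 1
3 · 1 · 3 · 1 · 1 · 3
[7] 2 · 1 · 3 · 3 · 3 · 0
1 · 2 · 3 · 1 · 1 · 3
2 · 0 · 1 · 2 · 2 · 1
3 · 1 · 3 · 1 · 1 · 3
[8] 2 · 1 · 3 · 3 · 3 · 0
1 · 2 · 3 · 1 · 2 · 3
2 · 0 · 1 · 2 · 2 · 1
3 · 1 · 3 · 1 · 1 · 3
[9] 2 · 1 · 3 · 3 · 3 · 0
1 · 2 · 3 · 1 · 3 · 3
2 · 0 · 1 · 2 · 2 · 1
3 · 1 · 3 · 1 · 1 · 3
[10] 2 · 2 · 1 · 2 · 1 · 2
1 · 3 · 1 · 0 · 3 · 0
2 · 0 · 2 · 3 · 3 · 2
3 · 1 · 3 · 1 · 1 · 3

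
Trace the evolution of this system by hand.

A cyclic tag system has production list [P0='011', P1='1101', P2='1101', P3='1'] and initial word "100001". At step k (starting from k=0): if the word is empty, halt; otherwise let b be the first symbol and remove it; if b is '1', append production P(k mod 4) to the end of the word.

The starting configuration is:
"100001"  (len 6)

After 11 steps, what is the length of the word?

14

k=0  "100001"  (len 6)
k=1  "00001011"  (len 8)
k=2  "0001011"  (len 7)
k=3  "001011"  (len 6)
k=4  "01011"  (len 5)
k=5  "1011"  (len 4)
k=6  "0111101"  (len 7)
k=7  "111101"  (len 6)
k=8  "111011"  (len 6)
k=9  "11011011"  (len 8)
k=10  "10110111101"  (len 11)
k=11  "01101111011101"  (len 14)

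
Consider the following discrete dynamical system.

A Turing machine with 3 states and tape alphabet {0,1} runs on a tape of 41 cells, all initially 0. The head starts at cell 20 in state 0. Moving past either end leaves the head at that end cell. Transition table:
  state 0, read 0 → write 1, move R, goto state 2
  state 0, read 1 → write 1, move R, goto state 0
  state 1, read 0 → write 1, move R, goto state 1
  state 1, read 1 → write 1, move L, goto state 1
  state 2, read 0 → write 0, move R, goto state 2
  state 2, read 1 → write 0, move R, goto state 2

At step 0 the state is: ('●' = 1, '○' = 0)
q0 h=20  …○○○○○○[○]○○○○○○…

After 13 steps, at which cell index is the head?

33

0) q0 h=20  …○○○○○○[○]○○○○○○…
1) q2 h=21  …○○○○○●[○]○○○○○○…
2) q2 h=22  …○○○○●○[○]○○○○○○…
3) q2 h=23  …○○○●○○[○]○○○○○○…
4) q2 h=24  …○○●○○○[○]○○○○○○…
5) q2 h=25  …○●○○○○[○]○○○○○○…
6) q2 h=26  …●○○○○○[○]○○○○○○…
7) q2 h=27  …○○○○○○[○]○○○○○○…
8) q2 h=28  …○○○○○○[○]○○○○○○…
9) q2 h=29  …○○○○○○[○]○○○○○○…
10) q2 h=30  …○○○○○○[○]○○○○○○…
11) q2 h=31  …○○○○○○[○]○○○○○○…
12) q2 h=32  …○○○○○○[○]○○○○○○…
13) q2 h=33  …○○○○○○[○]○○○○○○…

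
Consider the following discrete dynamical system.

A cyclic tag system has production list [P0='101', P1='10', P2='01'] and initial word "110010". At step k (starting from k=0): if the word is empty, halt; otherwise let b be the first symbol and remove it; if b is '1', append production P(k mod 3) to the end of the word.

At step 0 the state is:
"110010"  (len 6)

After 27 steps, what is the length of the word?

14

t=0: "110010"  (len 6)
t=1: "10010101"  (len 8)
t=2: "001010110"  (len 9)
t=3: "01010110"  (len 8)
t=4: "1010110"  (len 7)
t=5: "01011010"  (len 8)
t=6: "1011010"  (len 7)
t=7: "011010101"  (len 9)
t=8: "11010101"  (len 8)
t=9: "101010101"  (len 9)
t=10: "01010101101"  (len 11)
t=11: "1010101101"  (len 10)
t=12: "01010110101"  (len 11)
t=13: "1010110101"  (len 10)
t=14: "01011010110"  (len 11)
t=15: "1011010110"  (len 10)
t=16: "011010110101"  (len 12)
t=17: "11010110101"  (len 11)
t=18: "101011010101"  (len 12)
t=19: "01011010101101"  (len 14)
t=20: "1011010101101"  (len 13)
t=21: "01101010110101"  (len 14)
t=22: "1101010110101"  (len 13)
t=23: "10101011010110"  (len 14)
t=24: "010101101011001"  (len 15)
t=25: "10101101011001"  (len 14)
t=26: "010110101100110"  (len 15)
t=27: "10110101100110"  (len 14)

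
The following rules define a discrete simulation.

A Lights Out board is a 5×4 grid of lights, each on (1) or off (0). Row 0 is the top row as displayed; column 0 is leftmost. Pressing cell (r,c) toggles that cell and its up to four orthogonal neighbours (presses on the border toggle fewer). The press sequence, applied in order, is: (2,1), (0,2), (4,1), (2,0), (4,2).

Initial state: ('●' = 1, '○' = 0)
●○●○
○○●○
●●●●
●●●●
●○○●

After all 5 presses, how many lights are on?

t=0: ●○●○
○○●○
●●●●
●●●●
●○○●
t=1: ●○●○
○●●○
○○○●
●○●●
●○○●
t=2: ●●○●
○●○○
○○○●
●○●●
●○○●
t=3: ●●○●
○●○○
○○○●
●●●●
○●●●
t=4: ●●○●
●●○○
●●○●
○●●●
○●●●
t=5: ●●○●
●●○○
●●○●
○●○●
○○○○

10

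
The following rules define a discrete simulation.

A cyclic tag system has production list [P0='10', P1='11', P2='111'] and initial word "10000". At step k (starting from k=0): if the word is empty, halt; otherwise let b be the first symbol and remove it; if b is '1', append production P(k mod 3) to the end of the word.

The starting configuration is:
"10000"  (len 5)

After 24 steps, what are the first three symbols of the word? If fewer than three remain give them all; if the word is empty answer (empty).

111

0) "10000"  (len 5)
1) "000010"  (len 6)
2) "00010"  (len 5)
3) "0010"  (len 4)
4) "010"  (len 3)
5) "10"  (len 2)
6) "0111"  (len 4)
7) "111"  (len 3)
8) "1111"  (len 4)
9) "111111"  (len 6)
10) "1111110"  (len 7)
11) "11111011"  (len 8)
12) "1111011111"  (len 10)
13) "11101111110"  (len 11)
14) "110111111011"  (len 12)
15) "10111111011111"  (len 14)
16) "011111101111110"  (len 15)
17) "11111101111110"  (len 14)
18) "1111101111110111"  (len 16)
19) "11110111111011110"  (len 17)
20) "111011111101111011"  (len 18)
21) "11011111101111011111"  (len 20)
22) "101111110111101111110"  (len 21)
23) "0111111011110111111011"  (len 22)
24) "111111011110111111011"  (len 21)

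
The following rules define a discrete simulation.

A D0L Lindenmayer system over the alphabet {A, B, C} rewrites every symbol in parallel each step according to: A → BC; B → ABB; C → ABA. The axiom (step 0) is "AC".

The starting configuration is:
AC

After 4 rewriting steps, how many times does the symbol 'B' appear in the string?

[0] AC
[1] BCABA
[2] ABBABABCABBBC
[3] BCABBABBBCABBBCABBABABCABBABBABBABA
[4] ABBABABCABBABBBCABBABBABBABABCABBABBABBABABCABBABBBCABBBCABBABABCABBABBBCABBABBBCABBABBBCABBBC

55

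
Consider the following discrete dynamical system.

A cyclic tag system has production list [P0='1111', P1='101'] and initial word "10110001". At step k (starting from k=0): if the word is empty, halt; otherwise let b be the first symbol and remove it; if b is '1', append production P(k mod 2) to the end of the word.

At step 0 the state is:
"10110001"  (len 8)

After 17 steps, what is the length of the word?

0) "10110001"  (len 8)
1) "01100011111"  (len 11)
2) "1100011111"  (len 10)
3) "1000111111111"  (len 13)
4) "000111111111101"  (len 15)
5) "00111111111101"  (len 14)
6) "0111111111101"  (len 13)
7) "111111111101"  (len 12)
8) "11111111101101"  (len 14)
9) "11111111011011111"  (len 17)
10) "1111111011011111101"  (len 19)
11) "1111110110111111011111"  (len 22)
12) "111110110111111011111101"  (len 24)
13) "111101101111110111111011111"  (len 27)
14) "11101101111110111111011111101"  (len 29)
15) "11011011111101111110111111011111"  (len 32)
16) "1011011111101111110111111011111101"  (len 34)
17) "0110111111011111101111110111111011111"  (len 37)

37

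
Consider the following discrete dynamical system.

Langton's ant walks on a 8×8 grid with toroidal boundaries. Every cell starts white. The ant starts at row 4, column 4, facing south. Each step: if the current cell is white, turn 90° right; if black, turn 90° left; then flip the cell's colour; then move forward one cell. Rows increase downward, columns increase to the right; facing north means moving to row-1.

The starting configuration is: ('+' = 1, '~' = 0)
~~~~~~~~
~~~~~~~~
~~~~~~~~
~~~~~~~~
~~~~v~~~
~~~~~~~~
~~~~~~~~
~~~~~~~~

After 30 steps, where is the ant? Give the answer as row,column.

[0] ~~~~~~~~
~~~~~~~~
~~~~~~~~
~~~~~~~~
~~~~v~~~
~~~~~~~~
~~~~~~~~
~~~~~~~~
[1] ~~~~~~~~
~~~~~~~~
~~~~~~~~
~~~~~~~~
~~~<+~~~
~~~~~~~~
~~~~~~~~
~~~~~~~~
[2] ~~~~~~~~
~~~~~~~~
~~~~~~~~
~~~^~~~~
~~~++~~~
~~~~~~~~
~~~~~~~~
~~~~~~~~
[3] ~~~~~~~~
~~~~~~~~
~~~~~~~~
~~~+>~~~
~~~++~~~
~~~~~~~~
~~~~~~~~
~~~~~~~~
[4] ~~~~~~~~
~~~~~~~~
~~~~~~~~
~~~++~~~
~~~+v~~~
~~~~~~~~
~~~~~~~~
~~~~~~~~
[5] ~~~~~~~~
~~~~~~~~
~~~~~~~~
~~~++~~~
~~~+~>~~
~~~~~~~~
~~~~~~~~
~~~~~~~~
[6] ~~~~~~~~
~~~~~~~~
~~~~~~~~
~~~++~~~
~~~+~+~~
~~~~~v~~
~~~~~~~~
~~~~~~~~
[7] ~~~~~~~~
~~~~~~~~
~~~~~~~~
~~~++~~~
~~~+~+~~
~~~~<+~~
~~~~~~~~
~~~~~~~~
[8] ~~~~~~~~
~~~~~~~~
~~~~~~~~
~~~++~~~
~~~+^+~~
~~~~++~~
~~~~~~~~
~~~~~~~~
[9] ~~~~~~~~
~~~~~~~~
~~~~~~~~
~~~++~~~
~~~++>~~
~~~~++~~
~~~~~~~~
~~~~~~~~
[10] ~~~~~~~~
~~~~~~~~
~~~~~~~~
~~~++^~~
~~~++~~~
~~~~++~~
~~~~~~~~
~~~~~~~~
[11] ~~~~~~~~
~~~~~~~~
~~~~~~~~
~~~+++>~
~~~++~~~
~~~~++~~
~~~~~~~~
~~~~~~~~
[12] ~~~~~~~~
~~~~~~~~
~~~~~~~~
~~~++++~
~~~++~v~
~~~~++~~
~~~~~~~~
~~~~~~~~
[13] ~~~~~~~~
~~~~~~~~
~~~~~~~~
~~~++++~
~~~++<+~
~~~~++~~
~~~~~~~~
~~~~~~~~
[14] ~~~~~~~~
~~~~~~~~
~~~~~~~~
~~~++^+~
~~~++++~
~~~~++~~
~~~~~~~~
~~~~~~~~
[15] ~~~~~~~~
~~~~~~~~
~~~~~~~~
~~~+<~+~
~~~++++~
~~~~++~~
~~~~~~~~
~~~~~~~~
[16] ~~~~~~~~
~~~~~~~~
~~~~~~~~
~~~+~~+~
~~~+v++~
~~~~++~~
~~~~~~~~
~~~~~~~~
[17] ~~~~~~~~
~~~~~~~~
~~~~~~~~
~~~+~~+~
~~~+~>+~
~~~~++~~
~~~~~~~~
~~~~~~~~
[18] ~~~~~~~~
~~~~~~~~
~~~~~~~~
~~~+~^+~
~~~+~~+~
~~~~++~~
~~~~~~~~
~~~~~~~~
[19] ~~~~~~~~
~~~~~~~~
~~~~~~~~
~~~+~+>~
~~~+~~+~
~~~~++~~
~~~~~~~~
~~~~~~~~
[20] ~~~~~~~~
~~~~~~~~
~~~~~~^~
~~~+~+~~
~~~+~~+~
~~~~++~~
~~~~~~~~
~~~~~~~~
[21] ~~~~~~~~
~~~~~~~~
~~~~~~+>
~~~+~+~~
~~~+~~+~
~~~~++~~
~~~~~~~~
~~~~~~~~
[22] ~~~~~~~~
~~~~~~~~
~~~~~~++
~~~+~+~v
~~~+~~+~
~~~~++~~
~~~~~~~~
~~~~~~~~
[23] ~~~~~~~~
~~~~~~~~
~~~~~~++
~~~+~+<+
~~~+~~+~
~~~~++~~
~~~~~~~~
~~~~~~~~
[24] ~~~~~~~~
~~~~~~~~
~~~~~~^+
~~~+~+++
~~~+~~+~
~~~~++~~
~~~~~~~~
~~~~~~~~
[25] ~~~~~~~~
~~~~~~~~
~~~~~<~+
~~~+~+++
~~~+~~+~
~~~~++~~
~~~~~~~~
~~~~~~~~
[26] ~~~~~~~~
~~~~~^~~
~~~~~+~+
~~~+~+++
~~~+~~+~
~~~~++~~
~~~~~~~~
~~~~~~~~
[27] ~~~~~~~~
~~~~~+>~
~~~~~+~+
~~~+~+++
~~~+~~+~
~~~~++~~
~~~~~~~~
~~~~~~~~
[28] ~~~~~~~~
~~~~~++~
~~~~~+v+
~~~+~+++
~~~+~~+~
~~~~++~~
~~~~~~~~
~~~~~~~~
[29] ~~~~~~~~
~~~~~++~
~~~~~<++
~~~+~+++
~~~+~~+~
~~~~++~~
~~~~~~~~
~~~~~~~~
[30] ~~~~~~~~
~~~~~++~
~~~~~~++
~~~+~v++
~~~+~~+~
~~~~++~~
~~~~~~~~
~~~~~~~~

3,5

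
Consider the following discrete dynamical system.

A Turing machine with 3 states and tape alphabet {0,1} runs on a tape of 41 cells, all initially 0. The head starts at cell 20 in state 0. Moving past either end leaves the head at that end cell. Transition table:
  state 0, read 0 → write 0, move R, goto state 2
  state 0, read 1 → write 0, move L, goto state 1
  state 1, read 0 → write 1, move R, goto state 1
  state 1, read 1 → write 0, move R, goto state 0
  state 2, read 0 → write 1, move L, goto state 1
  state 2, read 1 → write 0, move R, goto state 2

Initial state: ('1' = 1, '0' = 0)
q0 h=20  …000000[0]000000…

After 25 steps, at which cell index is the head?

step 0: q0 h=20  …000000[0]000000…
step 1: q2 h=21  …000000[0]000000…
step 2: q1 h=20  …000000[0]100000…
step 3: q1 h=21  …000001[1]000000…
step 4: q0 h=22  …000010[0]000000…
step 5: q2 h=23  …000100[0]000000…
step 6: q1 h=22  …000010[0]100000…
step 7: q1 h=23  …000101[1]000000…
step 8: q0 h=24  …001010[0]000000…
step 9: q2 h=25  …010100[0]000000…
step 10: q1 h=24  …001010[0]100000…
step 11: q1 h=25  …010101[1]000000…
step 12: q0 h=26  …101010[0]000000…
step 13: q2 h=27  …010100[0]000000…
step 14: q1 h=26  …101010[0]100000…
step 15: q1 h=27  …010101[1]000000…
step 16: q0 h=28  …101010[0]000000…
step 17: q2 h=29  …010100[0]000000…
step 18: q1 h=28  …101010[0]100000…
step 19: q1 h=29  …010101[1]000000…
step 20: q0 h=30  …101010[0]000000…
step 21: q2 h=31  …010100[0]000000…
step 22: q1 h=30  …101010[0]100000…
step 23: q1 h=31  …010101[1]000000…
step 24: q0 h=32  …101010[0]000000…
step 25: q2 h=33  …010100[0]000000…

33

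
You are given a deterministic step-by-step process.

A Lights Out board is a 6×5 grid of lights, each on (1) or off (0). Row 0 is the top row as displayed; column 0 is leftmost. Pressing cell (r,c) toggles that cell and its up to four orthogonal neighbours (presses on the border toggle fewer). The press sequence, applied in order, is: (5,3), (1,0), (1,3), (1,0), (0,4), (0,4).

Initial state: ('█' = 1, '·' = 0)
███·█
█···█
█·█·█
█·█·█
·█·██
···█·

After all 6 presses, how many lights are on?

step 0: ███·█
█···█
█·█·█
█·█·█
·█·██
···█·
step 1: ███·█
█···█
█·█·█
█·█·█
·█··█
··█·█
step 2: ·██·█
·█··█
··█·█
█·█·█
·█··█
··█·█
step 3: ·████
·███·
··███
█·█·█
·█··█
··█·█
step 4: █████
█·██·
█·███
█·█·█
·█··█
··█·█
step 5: ███··
█·███
█·███
█·█·█
·█··█
··█·█
step 6: █████
█·██·
█·███
█·█·█
·█··█
··█·█

19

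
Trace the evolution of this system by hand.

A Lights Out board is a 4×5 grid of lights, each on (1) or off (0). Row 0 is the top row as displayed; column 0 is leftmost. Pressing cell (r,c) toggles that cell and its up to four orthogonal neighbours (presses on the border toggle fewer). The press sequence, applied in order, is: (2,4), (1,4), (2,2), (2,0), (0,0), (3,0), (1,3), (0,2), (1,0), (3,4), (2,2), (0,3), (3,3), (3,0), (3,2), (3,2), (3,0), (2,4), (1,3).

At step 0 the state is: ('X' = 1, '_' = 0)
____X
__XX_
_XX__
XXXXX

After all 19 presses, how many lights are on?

11

step 0: ____X
__XX_
_XX__
XXXXX
step 1: ____X
__XXX
_XXXX
XXXX_
step 2: _____
__X__
_XXX_
XXXX_
step 3: _____
_____
_____
XX_X_
step 4: _____
X____
XX___
_X_X_
step 5: XX___
_____
XX___
_X_X_
step 6: XX___
_____
_X___
X__X_
step 7: XX_X_
__XXX
_X_X_
X__X_
step 8: X_X__
___XX
_X_X_
X__X_
step 9: __X__
XX_XX
XX_X_
X__X_
step 10: __X__
XX_XX
XX_XX
X___X
step 11: __X__
XXXXX
X_X_X
X_X_X
step 12: ___XX
XXX_X
X_X_X
X_X_X
step 13: ___XX
XXX_X
X_XXX
X__X_
step 14: ___XX
XXX_X
__XXX
_X_X_
step 15: ___XX
XXX_X
___XX
__X__
step 16: ___XX
XXX_X
__XXX
_X_X_
step 17: ___XX
XXX_X
X_XXX
X__X_
step 18: ___XX
XXX__
X_X__
X__XX
step 19: ____X
XX_XX
X_XX_
X__XX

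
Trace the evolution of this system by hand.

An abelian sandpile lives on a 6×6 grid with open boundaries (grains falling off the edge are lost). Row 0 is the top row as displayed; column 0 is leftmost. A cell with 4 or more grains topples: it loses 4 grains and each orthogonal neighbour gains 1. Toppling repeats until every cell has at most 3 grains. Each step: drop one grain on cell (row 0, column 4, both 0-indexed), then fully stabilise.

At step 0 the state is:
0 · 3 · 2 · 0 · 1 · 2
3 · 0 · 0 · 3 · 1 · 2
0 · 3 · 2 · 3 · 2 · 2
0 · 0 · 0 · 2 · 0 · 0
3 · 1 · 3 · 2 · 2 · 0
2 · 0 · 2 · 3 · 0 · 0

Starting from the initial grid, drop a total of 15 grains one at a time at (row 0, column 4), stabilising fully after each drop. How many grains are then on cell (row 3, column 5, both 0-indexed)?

[0] 0 · 3 · 2 · 0 · 1 · 2
3 · 0 · 0 · 3 · 1 · 2
0 · 3 · 2 · 3 · 2 · 2
0 · 0 · 0 · 2 · 0 · 0
3 · 1 · 3 · 2 · 2 · 0
2 · 0 · 2 · 3 · 0 · 0
[1] 0 · 3 · 2 · 0 · 2 · 2
3 · 0 · 0 · 3 · 1 · 2
0 · 3 · 2 · 3 · 2 · 2
0 · 0 · 0 · 2 · 0 · 0
3 · 1 · 3 · 2 · 2 · 0
2 · 0 · 2 · 3 · 0 · 0
[2] 0 · 3 · 2 · 0 · 3 · 2
3 · 0 · 0 · 3 · 1 · 2
0 · 3 · 2 · 3 · 2 · 2
0 · 0 · 0 · 2 · 0 · 0
3 · 1 · 3 · 2 · 2 · 0
2 · 0 · 2 · 3 · 0 · 0
[3] 0 · 3 · 2 · 1 · 0 · 3
3 · 0 · 0 · 3 · 2 · 2
0 · 3 · 2 · 3 · 2 · 2
0 · 0 · 0 · 2 · 0 · 0
3 · 1 · 3 · 2 · 2 · 0
2 · 0 · 2 · 3 · 0 · 0
[4] 0 · 3 · 2 · 1 · 1 · 3
3 · 0 · 0 · 3 · 2 · 2
0 · 3 · 2 · 3 · 2 · 2
0 · 0 · 0 · 2 · 0 · 0
3 · 1 · 3 · 2 · 2 · 0
2 · 0 · 2 · 3 · 0 · 0
[5] 0 · 3 · 2 · 1 · 2 · 3
3 · 0 · 0 · 3 · 2 · 2
0 · 3 · 2 · 3 · 2 · 2
0 · 0 · 0 · 2 · 0 · 0
3 · 1 · 3 · 2 · 2 · 0
2 · 0 · 2 · 3 · 0 · 0
[6] 0 · 3 · 2 · 1 · 3 · 3
3 · 0 · 0 · 3 · 2 · 2
0 · 3 · 2 · 3 · 2 · 2
0 · 0 · 0 · 2 · 0 · 0
3 · 1 · 3 · 2 · 2 · 0
2 · 0 · 2 · 3 · 0 · 0
[7] 0 · 3 · 2 · 2 · 1 · 0
3 · 0 · 0 · 3 · 3 · 3
0 · 3 · 2 · 3 · 2 · 2
0 · 0 · 0 · 2 · 0 · 0
3 · 1 · 3 · 2 · 2 · 0
2 · 0 · 2 · 3 · 0 · 0
[8] 0 · 3 · 2 · 2 · 2 · 0
3 · 0 · 0 · 3 · 3 · 3
0 · 3 · 2 · 3 · 2 · 2
0 · 0 · 0 · 2 · 0 · 0
3 · 1 · 3 · 2 · 2 · 0
2 · 0 · 2 · 3 · 0 · 0
[9] 0 · 3 · 2 · 2 · 3 · 0
3 · 0 · 0 · 3 · 3 · 3
0 · 3 · 2 · 3 · 2 · 2
0 · 0 · 0 · 2 · 0 · 0
3 · 1 · 3 · 2 · 2 · 0
2 · 0 · 2 · 3 · 0 · 0
[10] 0 · 3 · 3 · 0 · 2 · 2
3 · 0 · 1 · 2 · 3 · 1
0 · 3 · 3 · 1 · 1 · 0
0 · 0 · 0 · 3 · 1 · 1
3 · 1 · 3 · 2 · 2 · 0
2 · 0 · 2 · 3 · 0 · 0
[11] 0 · 3 · 3 · 0 · 3 · 2
3 · 0 · 1 · 2 · 3 · 1
0 · 3 · 3 · 1 · 1 · 0
0 · 0 · 0 · 3 · 1 · 1
3 · 1 · 3 · 2 · 2 · 0
2 · 0 · 2 · 3 · 0 · 0
[12] 0 · 3 · 3 · 1 · 1 · 3
3 · 0 · 1 · 3 · 0 · 2
0 · 3 · 3 · 1 · 2 · 0
0 · 0 · 0 · 3 · 1 · 1
3 · 1 · 3 · 2 · 2 · 0
2 · 0 · 2 · 3 · 0 · 0
[13] 0 · 3 · 3 · 1 · 2 · 3
3 · 0 · 1 · 3 · 0 · 2
0 · 3 · 3 · 1 · 2 · 0
0 · 0 · 0 · 3 · 1 · 1
3 · 1 · 3 · 2 · 2 · 0
2 · 0 · 2 · 3 · 0 · 0
[14] 0 · 3 · 3 · 1 · 3 · 3
3 · 0 · 1 · 3 · 0 · 2
0 · 3 · 3 · 1 · 2 · 0
0 · 0 · 0 · 3 · 1 · 1
3 · 1 · 3 · 2 · 2 · 0
2 · 0 · 2 · 3 · 0 · 0
[15] 0 · 3 · 3 · 2 · 1 · 0
3 · 0 · 1 · 3 · 1 · 3
0 · 3 · 3 · 1 · 2 · 0
0 · 0 · 0 · 3 · 1 · 1
3 · 1 · 3 · 2 · 2 · 0
2 · 0 · 2 · 3 · 0 · 0

1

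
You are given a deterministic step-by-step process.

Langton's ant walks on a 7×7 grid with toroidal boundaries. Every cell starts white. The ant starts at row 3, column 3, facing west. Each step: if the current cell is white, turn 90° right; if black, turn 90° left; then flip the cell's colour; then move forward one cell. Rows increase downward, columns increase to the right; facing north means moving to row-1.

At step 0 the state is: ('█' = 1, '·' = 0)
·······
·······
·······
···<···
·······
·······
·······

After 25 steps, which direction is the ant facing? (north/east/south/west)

0) ·······
·······
·······
···<···
·······
·······
·······
1) ·······
·······
···^···
···█···
·······
·······
·······
2) ·······
·······
···█>··
···█···
·······
·······
·······
3) ·······
·······
···██··
···█v··
·······
·······
·······
4) ·······
·······
···██··
···<█··
·······
·······
·······
5) ·······
·······
···██··
····█··
···v···
·······
·······
6) ·······
·······
···██··
····█··
··<█···
·······
·······
7) ·······
·······
···██··
··^·█··
··██···
·······
·······
8) ·······
·······
···██··
··█>█··
··██···
·······
·······
9) ·······
·······
···██··
··███··
··█v···
·······
·······
10) ·······
·······
···██··
··███··
··█·>··
·······
·······
11) ·······
·······
···██··
··███··
··█·█··
····v··
·······
12) ·······
·······
···██··
··███··
··█·█··
···<█··
·······
13) ·······
·······
···██··
··███··
··█^█··
···██··
·······
14) ·······
·······
···██··
··███··
··██>··
···██··
·······
15) ·······
·······
···██··
··██^··
··██···
···██··
·······
16) ·······
·······
···██··
··█<···
··██···
···██··
·······
17) ·······
·······
···██··
··█····
··█v···
···██··
·······
18) ·······
·······
···██··
··█····
··█·>··
···██··
·······
19) ·······
·······
···██··
··█····
··█·█··
···█v··
·······
20) ·······
·······
···██··
··█····
··█·█··
···█·>·
·······
21) ·······
·······
···██··
··█····
··█·█··
···█·█·
·····v·
22) ·······
·······
···██··
··█····
··█·█··
···█·█·
····<█·
23) ·······
·······
···██··
··█····
··█·█··
···█^█·
····██·
24) ·······
·······
···██··
··█····
··█·█··
···██>·
····██·
25) ·······
·······
···██··
··█····
··█·█^·
···██··
····██·

north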